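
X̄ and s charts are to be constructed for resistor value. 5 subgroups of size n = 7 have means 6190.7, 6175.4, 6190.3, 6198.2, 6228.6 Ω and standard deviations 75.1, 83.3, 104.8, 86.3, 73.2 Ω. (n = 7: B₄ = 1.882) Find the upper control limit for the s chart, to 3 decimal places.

s̄ = (75.1 + 83.3 + 104.8 + 86.3 + 73.2) / 5 = 84.5400
UCL_s = B₄·s̄ = 1.882 × 84.5400 = 159.1043

159.104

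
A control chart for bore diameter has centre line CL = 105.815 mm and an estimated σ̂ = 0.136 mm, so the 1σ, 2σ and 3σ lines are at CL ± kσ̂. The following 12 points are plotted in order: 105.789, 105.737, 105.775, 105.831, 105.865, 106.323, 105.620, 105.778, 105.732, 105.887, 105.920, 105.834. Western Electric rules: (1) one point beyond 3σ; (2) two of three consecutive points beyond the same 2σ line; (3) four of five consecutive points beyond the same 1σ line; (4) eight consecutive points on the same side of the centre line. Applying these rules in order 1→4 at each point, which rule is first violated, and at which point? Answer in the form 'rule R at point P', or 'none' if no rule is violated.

Zone of each point (C = within 1σ̂, B = 1σ̂–2σ̂, A = 2σ̂–3σ̂, * = beyond 3σ̂; sign = side of CL): 1:-C, 2:-C, 3:-C, 4:+C, 5:+C, 6:+*, 7:-B, 8:-C, 9:-C, 10:+C, 11:+C, 12:+C
Rule 1 (one point beyond the 3σ limits) is satisfied at point 6.

rule 1 at point 6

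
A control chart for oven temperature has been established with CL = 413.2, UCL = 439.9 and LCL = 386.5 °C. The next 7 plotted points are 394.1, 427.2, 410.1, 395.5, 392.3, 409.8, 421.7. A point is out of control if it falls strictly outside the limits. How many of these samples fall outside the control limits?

All 7 points lie within [386.5, 439.9].

0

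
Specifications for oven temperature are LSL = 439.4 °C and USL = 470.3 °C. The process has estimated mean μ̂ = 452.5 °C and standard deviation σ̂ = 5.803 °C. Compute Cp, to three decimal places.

0.887

Cp = (USL − LSL) / (6σ̂) = (470.3 − 439.4) / (6 × 5.803) = 30.9000 / 34.8180 = 0.8875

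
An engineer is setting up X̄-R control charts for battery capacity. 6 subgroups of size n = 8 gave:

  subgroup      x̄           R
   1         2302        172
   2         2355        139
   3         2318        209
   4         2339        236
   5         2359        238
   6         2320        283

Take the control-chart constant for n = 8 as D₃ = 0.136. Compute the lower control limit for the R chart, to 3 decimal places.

R̄ = (172 + 139 + 209 + 236 + 238 + 283) / 6 = 1277.0000 / 6 = 212.8333
LCL_R = D₃·R̄ = 0.136 × 212.8333 = 28.9453

28.945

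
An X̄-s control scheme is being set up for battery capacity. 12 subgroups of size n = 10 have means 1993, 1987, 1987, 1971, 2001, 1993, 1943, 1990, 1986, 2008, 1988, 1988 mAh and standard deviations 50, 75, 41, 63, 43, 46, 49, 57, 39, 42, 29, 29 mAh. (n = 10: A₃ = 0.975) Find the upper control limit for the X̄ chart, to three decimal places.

2031.994

X̄̄ = (1993 + 1987 + 1987 + 1971 + 2001 + 1993 + 1943 + 1990 + 1986 + 2008 + 1988 + 1988) / 12 = 1986.2500
s̄ = (50 + 75 + 41 + 63 + 43 + 46 + 49 + 57 + 39 + 42 + 29 + 29) / 12 = 46.9167
UCL = X̄̄ + A₃·s̄ = 1986.2500 + 0.975 × 46.9167 = 2031.9938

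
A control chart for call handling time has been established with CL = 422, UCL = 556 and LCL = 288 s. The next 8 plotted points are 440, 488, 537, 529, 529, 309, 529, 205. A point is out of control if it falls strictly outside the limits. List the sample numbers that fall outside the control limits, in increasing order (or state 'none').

8

Compare each point to [288, 556]: sample 8 = 205 < LCL.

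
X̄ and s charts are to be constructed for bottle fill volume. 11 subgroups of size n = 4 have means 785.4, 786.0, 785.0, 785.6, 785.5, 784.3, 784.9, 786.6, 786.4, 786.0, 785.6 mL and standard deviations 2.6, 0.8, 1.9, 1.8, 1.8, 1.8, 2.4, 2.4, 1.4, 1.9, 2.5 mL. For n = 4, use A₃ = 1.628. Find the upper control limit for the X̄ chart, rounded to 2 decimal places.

788.73

X̄̄ = (785.4 + 786.0 + 785.0 + 785.6 + 785.5 + 784.3 + 784.9 + 786.6 + 786.4 + 786.0 + 785.6) / 11 = 785.5727
s̄ = (2.6 + 0.8 + 1.9 + 1.8 + 1.8 + 1.8 + 2.4 + 2.4 + 1.4 + 1.9 + 2.5) / 11 = 1.9364
UCL = X̄̄ + A₃·s̄ = 785.5727 + 1.628 × 1.9364 = 788.7251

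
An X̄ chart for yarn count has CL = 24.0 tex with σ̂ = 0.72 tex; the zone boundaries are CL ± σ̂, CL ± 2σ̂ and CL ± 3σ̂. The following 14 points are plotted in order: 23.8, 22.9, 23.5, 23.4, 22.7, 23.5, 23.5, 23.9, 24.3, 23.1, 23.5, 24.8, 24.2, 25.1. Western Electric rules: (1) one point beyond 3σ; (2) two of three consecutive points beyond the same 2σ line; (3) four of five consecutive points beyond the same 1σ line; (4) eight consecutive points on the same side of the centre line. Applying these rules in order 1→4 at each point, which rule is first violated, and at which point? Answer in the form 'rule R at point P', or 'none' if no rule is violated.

Zone of each point (C = within 1σ̂, B = 1σ̂–2σ̂, A = 2σ̂–3σ̂, * = beyond 3σ̂; sign = side of CL): 1:-C, 2:-B, 3:-C, 4:-C, 5:-B, 6:-C, 7:-C, 8:-C, 9:+C, 10:-B, 11:-C, 12:+B, 13:+C, 14:+B
Rule 4 (eight consecutive points on the same side of the centre line) is satisfied at point 8.

rule 4 at point 8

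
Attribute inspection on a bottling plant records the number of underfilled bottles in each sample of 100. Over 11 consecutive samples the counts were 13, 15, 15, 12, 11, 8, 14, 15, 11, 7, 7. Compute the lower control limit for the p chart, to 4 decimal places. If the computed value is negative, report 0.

0.0202

p̄ = Σdᵢ / (k·n) = 128 / (11 × 100) = 0.11636
LCL = p̄ − 3·√(p̄(1−p̄)/n) = 0.11636 − 3 × 0.03207 = 0.02017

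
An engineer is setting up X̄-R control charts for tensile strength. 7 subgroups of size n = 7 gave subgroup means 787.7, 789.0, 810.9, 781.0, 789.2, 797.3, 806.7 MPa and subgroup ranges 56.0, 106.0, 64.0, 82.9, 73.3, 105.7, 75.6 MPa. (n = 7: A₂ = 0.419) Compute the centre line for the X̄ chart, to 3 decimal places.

X̄̄ = (787.7 + 789.0 + 810.9 + 781.0 + 789.2 + 797.3 + 806.7) / 7 = 5561.8000 / 7 = 794.5429
CL = X̄̄ = 794.5429

794.543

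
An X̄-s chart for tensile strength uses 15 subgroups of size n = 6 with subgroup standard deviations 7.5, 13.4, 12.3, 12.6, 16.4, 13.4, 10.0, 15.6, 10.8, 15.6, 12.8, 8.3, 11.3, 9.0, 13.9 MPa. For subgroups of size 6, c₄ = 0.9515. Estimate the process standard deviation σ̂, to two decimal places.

s̄ = (7.5 + 13.4 + 12.3 + 12.6 + 16.4 + 13.4 + 10.0 + 15.6 + 10.8 + 15.6 + 12.8 + 8.3 + 11.3 + 9.0 + 13.9) / 15 = 12.1933
σ̂ = s̄ / c₄ = 12.1933 / 0.9515 = 12.8149

12.81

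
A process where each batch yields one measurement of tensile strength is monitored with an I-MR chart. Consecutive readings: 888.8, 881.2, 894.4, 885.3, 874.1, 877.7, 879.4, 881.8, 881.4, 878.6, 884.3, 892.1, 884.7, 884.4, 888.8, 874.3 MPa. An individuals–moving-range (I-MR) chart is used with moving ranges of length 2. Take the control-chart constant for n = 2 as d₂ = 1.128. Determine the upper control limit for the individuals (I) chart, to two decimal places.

X̄ = (888.8 + 881.2 + 894.4 + 885.3 + 874.1 + 877.7 + 879.4 + 881.8 + 881.4 + 878.6 + 884.3 + 892.1 + 884.7 + 884.4 + 888.8 + 874.3) / 16 = 883.2062
Moving ranges: 7.6, 13.2, 9.1, 11.2, 3.6, 1.7, 2.4, 0.4, 2.8, 5.7, 7.8, 7.4, 0.3, 4.4, 14.5; M̄R̄ = 92.1000 / 15 = 6.1400
UCL = X̄ + 3·M̄R̄/d₂ = 883.2062 + 3 × 6.1400 / 1.128 = 899.5360

899.54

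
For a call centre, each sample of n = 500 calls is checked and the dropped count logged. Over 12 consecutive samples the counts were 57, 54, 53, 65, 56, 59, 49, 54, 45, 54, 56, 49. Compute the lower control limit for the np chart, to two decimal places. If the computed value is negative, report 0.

p̄ = Σdᵢ / (k·n) = 651 / (12 × 500) = 0.10850
LCL = np̄ − 3·√(np̄(1−p̄)) = 54.2500 − 3 × 6.9544 = 33.3868

33.39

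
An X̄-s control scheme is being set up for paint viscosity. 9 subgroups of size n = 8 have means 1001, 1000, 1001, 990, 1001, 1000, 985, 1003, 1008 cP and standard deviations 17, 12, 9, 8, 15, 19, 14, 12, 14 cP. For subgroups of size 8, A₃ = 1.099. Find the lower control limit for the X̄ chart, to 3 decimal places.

984.124

X̄̄ = (1001 + 1000 + 1001 + 990 + 1001 + 1000 + 985 + 1003 + 1008) / 9 = 998.7778
s̄ = (17 + 12 + 9 + 8 + 15 + 19 + 14 + 12 + 14) / 9 = 13.3333
LCL = X̄̄ − A₃·s̄ = 998.7778 − 1.099 × 13.3333 = 984.1244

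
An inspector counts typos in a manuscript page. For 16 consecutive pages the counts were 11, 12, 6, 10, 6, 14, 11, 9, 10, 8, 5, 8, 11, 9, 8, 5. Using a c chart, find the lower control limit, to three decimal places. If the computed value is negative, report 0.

0.000

c̄ = (11 + 12 + 6 + 10 + 6 + 14 + 11 + 9 + 10 + 8 + 5 + 8 + 11 + 9 + 8 + 5) / 16 = 143 / 16 = 8.9375
LCL = c̄ − 3√c̄ = 8.9375 − 3 × 2.9896 = -0.0312 → 0 (cannot be negative)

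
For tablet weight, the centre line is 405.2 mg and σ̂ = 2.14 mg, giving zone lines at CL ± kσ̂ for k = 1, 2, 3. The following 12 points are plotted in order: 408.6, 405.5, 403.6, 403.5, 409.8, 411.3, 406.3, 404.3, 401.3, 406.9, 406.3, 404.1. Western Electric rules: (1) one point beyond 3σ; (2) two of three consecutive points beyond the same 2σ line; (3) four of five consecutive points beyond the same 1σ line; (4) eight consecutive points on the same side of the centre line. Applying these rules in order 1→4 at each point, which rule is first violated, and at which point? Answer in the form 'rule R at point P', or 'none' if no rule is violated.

rule 2 at point 6

Zone of each point (C = within 1σ̂, B = 1σ̂–2σ̂, A = 2σ̂–3σ̂, * = beyond 3σ̂; sign = side of CL): 1:+B, 2:+C, 3:-C, 4:-C, 5:+A, 6:+A, 7:+C, 8:-C, 9:-B, 10:+C, 11:+C, 12:-C
Rule 2 (two of three consecutive points beyond the same 2σ limit) is satisfied at point 6.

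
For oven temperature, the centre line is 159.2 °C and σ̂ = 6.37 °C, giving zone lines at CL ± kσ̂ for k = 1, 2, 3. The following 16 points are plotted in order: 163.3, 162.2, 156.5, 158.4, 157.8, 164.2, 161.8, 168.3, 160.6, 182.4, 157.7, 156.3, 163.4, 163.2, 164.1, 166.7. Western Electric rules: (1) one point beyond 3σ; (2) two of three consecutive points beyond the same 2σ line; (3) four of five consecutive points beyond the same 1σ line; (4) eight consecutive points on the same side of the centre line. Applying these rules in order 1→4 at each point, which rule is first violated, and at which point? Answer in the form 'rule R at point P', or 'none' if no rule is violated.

rule 1 at point 10

Zone of each point (C = within 1σ̂, B = 1σ̂–2σ̂, A = 2σ̂–3σ̂, * = beyond 3σ̂; sign = side of CL): 1:+C, 2:+C, 3:-C, 4:-C, 5:-C, 6:+C, 7:+C, 8:+B, 9:+C, 10:+*, 11:-C, 12:-C, 13:+C, 14:+C, 15:+C, 16:+B
Rule 1 (one point beyond the 3σ limits) is satisfied at point 10.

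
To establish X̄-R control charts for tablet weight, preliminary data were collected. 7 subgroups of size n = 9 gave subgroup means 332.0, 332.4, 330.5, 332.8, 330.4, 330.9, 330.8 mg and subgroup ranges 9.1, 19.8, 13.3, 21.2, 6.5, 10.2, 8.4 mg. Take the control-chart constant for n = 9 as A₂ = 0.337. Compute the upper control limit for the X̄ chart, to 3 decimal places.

X̄̄ = (332.0 + 332.4 + 330.5 + 332.8 + 330.4 + 330.9 + 330.8) / 7 = 2319.8000 / 7 = 331.4000
R̄ = (9.1 + 19.8 + 13.3 + 21.2 + 6.5 + 10.2 + 8.4) / 7 = 88.5000 / 7 = 12.6429
UCL = X̄̄ + A₂·R̄ = 331.4000 + 0.337 × 12.6429 = 335.6606

335.661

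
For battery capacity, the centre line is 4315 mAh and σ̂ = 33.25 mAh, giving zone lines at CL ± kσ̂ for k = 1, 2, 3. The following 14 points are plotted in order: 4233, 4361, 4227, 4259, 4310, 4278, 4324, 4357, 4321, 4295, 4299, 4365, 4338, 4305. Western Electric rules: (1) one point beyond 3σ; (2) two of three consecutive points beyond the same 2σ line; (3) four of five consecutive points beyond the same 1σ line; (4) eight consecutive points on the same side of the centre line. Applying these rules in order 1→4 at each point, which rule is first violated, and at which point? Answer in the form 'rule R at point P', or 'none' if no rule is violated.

rule 2 at point 3

Zone of each point (C = within 1σ̂, B = 1σ̂–2σ̂, A = 2σ̂–3σ̂, * = beyond 3σ̂; sign = side of CL): 1:-A, 2:+B, 3:-A, 4:-B, 5:-C, 6:-B, 7:+C, 8:+B, 9:+C, 10:-C, 11:-C, 12:+B, 13:+C, 14:-C
Rule 2 (two of three consecutive points beyond the same 2σ limit) is satisfied at point 3.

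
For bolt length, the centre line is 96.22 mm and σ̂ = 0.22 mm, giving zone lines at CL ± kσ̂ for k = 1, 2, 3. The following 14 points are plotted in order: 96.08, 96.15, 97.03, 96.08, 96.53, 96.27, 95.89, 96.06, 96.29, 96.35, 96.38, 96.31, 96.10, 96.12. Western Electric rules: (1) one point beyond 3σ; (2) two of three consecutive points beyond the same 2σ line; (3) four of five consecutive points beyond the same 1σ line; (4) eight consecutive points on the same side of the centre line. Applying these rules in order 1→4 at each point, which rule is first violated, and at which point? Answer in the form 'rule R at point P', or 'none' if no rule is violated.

rule 1 at point 3

Zone of each point (C = within 1σ̂, B = 1σ̂–2σ̂, A = 2σ̂–3σ̂, * = beyond 3σ̂; sign = side of CL): 1:-C, 2:-C, 3:+*, 4:-C, 5:+B, 6:+C, 7:-B, 8:-C, 9:+C, 10:+C, 11:+C, 12:+C, 13:-C, 14:-C
Rule 1 (one point beyond the 3σ limits) is satisfied at point 3.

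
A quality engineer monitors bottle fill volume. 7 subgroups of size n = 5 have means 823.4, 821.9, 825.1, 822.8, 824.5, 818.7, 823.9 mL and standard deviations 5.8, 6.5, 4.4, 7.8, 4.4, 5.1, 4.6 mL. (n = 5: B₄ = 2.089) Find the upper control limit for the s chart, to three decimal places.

11.519

s̄ = (5.8 + 6.5 + 4.4 + 7.8 + 4.4 + 5.1 + 4.6) / 7 = 5.5143
UCL_s = B₄·s̄ = 2.089 × 5.5143 = 11.5193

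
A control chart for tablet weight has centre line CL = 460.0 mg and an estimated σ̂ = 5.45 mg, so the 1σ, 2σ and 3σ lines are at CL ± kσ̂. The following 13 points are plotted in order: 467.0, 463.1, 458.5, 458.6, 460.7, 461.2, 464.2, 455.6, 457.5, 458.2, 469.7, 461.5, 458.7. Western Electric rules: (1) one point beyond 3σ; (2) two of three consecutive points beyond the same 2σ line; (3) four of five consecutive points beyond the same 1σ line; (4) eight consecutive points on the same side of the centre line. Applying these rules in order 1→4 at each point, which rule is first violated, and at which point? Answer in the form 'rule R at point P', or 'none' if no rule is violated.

none

Zone of each point (C = within 1σ̂, B = 1σ̂–2σ̂, A = 2σ̂–3σ̂, * = beyond 3σ̂; sign = side of CL): 1:+B, 2:+C, 3:-C, 4:-C, 5:+C, 6:+C, 7:+C, 8:-C, 9:-C, 10:-C, 11:+B, 12:+C, 13:-C
No rule fires across all 13 points.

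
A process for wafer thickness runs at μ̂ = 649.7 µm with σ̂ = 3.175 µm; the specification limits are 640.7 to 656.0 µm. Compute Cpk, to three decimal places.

Cpu = (USL − μ̂) / (3σ̂) = (656.0 − 649.7) / (3 × 3.175) = 0.6614; Cpl = (μ̂ − LSL) / (3σ̂) = (649.7 − 640.7) / (3 × 3.175) = 0.9449; Cpk = min(Cpu, Cpl) = 0.6614

0.661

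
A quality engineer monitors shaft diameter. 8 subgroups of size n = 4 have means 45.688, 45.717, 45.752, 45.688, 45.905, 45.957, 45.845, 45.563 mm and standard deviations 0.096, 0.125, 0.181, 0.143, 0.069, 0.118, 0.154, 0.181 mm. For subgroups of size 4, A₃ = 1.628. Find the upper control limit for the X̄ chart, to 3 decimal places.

X̄̄ = (45.688 + 45.717 + 45.752 + 45.688 + 45.905 + 45.957 + 45.845 + 45.563) / 8 = 45.7644
s̄ = (0.096 + 0.125 + 0.181 + 0.143 + 0.069 + 0.118 + 0.154 + 0.181) / 8 = 0.1334
UCL = X̄̄ + A₃·s̄ = 45.7644 + 1.628 × 0.1334 = 45.9815

45.982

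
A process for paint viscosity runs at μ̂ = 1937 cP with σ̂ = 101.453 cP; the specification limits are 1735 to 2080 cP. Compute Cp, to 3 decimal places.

0.567

Cp = (USL − LSL) / (6σ̂) = (2080 − 1735) / (6 × 101.453) = 345.0000 / 608.7180 = 0.5668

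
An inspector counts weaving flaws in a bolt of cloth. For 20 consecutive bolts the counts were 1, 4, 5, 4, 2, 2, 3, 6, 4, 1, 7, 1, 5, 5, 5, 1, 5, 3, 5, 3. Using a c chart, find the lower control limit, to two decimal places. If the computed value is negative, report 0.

0.00

c̄ = (1 + 4 + 5 + 4 + 2 + 2 + 3 + 6 + 4 + 1 + 7 + 1 + 5 + 5 + 5 + 1 + 5 + 3 + 5 + 3) / 20 = 72 / 20 = 3.6000
LCL = c̄ − 3√c̄ = 3.6000 − 3 × 1.8974 = -2.0921 → 0 (cannot be negative)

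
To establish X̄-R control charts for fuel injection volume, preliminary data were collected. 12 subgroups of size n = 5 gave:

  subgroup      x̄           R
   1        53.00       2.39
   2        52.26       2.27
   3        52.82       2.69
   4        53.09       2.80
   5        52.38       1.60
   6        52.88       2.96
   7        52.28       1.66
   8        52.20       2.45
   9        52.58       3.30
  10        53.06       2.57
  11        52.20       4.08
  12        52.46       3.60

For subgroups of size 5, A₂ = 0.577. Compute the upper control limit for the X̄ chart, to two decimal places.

54.16

X̄̄ = (53.00 + 52.26 + 52.82 + 53.09 + 52.38 + 52.88 + 52.28 + 52.20 + 52.58 + 53.06 + 52.20 + 52.46) / 12 = 631.2100 / 12 = 52.6008
R̄ = (2.39 + 2.27 + 2.69 + 2.80 + 1.60 + 2.96 + 1.66 + 2.45 + 3.30 + 2.57 + 4.08 + 3.60) / 12 = 32.3700 / 12 = 2.6975
UCL = X̄̄ + A₂·R̄ = 52.6008 + 0.577 × 2.6975 = 54.1573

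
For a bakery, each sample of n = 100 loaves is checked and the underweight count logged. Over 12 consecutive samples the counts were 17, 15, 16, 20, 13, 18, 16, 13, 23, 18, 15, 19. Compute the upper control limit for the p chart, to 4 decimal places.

p̄ = Σdᵢ / (k·n) = 203 / (12 × 100) = 0.16917
UCL = p̄ + 3·√(p̄(1−p̄)/n) = 0.16917 + 3 × √(0.16917×0.83083/100) = 0.16917 + 3 × 0.03749 = 0.28164

0.2816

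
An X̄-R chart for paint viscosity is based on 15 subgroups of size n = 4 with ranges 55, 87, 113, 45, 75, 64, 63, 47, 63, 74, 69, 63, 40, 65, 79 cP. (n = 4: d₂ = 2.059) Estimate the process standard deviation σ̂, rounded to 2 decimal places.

R̄ = (55 + 87 + 113 + 45 + 75 + 64 + 63 + 47 + 63 + 74 + 69 + 63 + 40 + 65 + 79) / 15 = 66.8000
σ̂ = R̄ / d₂ = 66.8000 / 2.059 = 32.4429

32.44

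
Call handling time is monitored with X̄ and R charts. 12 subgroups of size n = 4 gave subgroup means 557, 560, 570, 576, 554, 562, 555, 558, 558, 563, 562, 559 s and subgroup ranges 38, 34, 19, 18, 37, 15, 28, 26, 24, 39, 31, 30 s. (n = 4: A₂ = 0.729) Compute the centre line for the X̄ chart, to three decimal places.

561.167

X̄̄ = (557 + 560 + 570 + 576 + 554 + 562 + 555 + 558 + 558 + 563 + 562 + 559) / 12 = 6734.0000 / 12 = 561.1667
CL = X̄̄ = 561.1667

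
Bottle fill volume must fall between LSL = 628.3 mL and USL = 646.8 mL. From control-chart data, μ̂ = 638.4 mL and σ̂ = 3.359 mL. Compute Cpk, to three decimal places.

0.834

Cpu = (USL − μ̂) / (3σ̂) = (646.8 − 638.4) / (3 × 3.359) = 0.8336; Cpl = (μ̂ − LSL) / (3σ̂) = (638.4 − 628.3) / (3 × 3.359) = 1.0023; Cpk = min(Cpu, Cpl) = 0.8336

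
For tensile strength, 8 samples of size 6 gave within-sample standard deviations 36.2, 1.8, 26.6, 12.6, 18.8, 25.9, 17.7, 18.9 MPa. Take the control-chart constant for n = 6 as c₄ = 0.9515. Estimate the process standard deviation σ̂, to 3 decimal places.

20.822

s̄ = (36.2 + 1.8 + 26.6 + 12.6 + 18.8 + 25.9 + 17.7 + 18.9) / 8 = 19.8125
σ̂ = s̄ / c₄ = 19.8125 / 0.9515 = 20.8224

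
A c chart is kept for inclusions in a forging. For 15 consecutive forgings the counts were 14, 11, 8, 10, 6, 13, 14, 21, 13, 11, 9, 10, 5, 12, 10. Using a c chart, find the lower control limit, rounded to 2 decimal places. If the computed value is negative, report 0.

c̄ = (14 + 11 + 8 + 10 + 6 + 13 + 14 + 21 + 13 + 11 + 9 + 10 + 5 + 12 + 10) / 15 = 167 / 15 = 11.1333
LCL = c̄ − 3√c̄ = 11.1333 − 3 × 3.3367 = 1.1233

1.12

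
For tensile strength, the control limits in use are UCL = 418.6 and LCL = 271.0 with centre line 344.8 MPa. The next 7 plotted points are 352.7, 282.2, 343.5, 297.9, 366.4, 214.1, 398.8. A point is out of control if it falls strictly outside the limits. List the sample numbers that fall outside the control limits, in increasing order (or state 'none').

Compare each point to [271.0, 418.6]: sample 6 = 214.1 < LCL.

6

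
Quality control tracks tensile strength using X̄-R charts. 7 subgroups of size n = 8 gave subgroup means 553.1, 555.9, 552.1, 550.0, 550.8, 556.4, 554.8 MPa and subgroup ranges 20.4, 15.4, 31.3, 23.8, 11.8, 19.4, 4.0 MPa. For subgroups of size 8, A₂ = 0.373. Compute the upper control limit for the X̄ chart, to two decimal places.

X̄̄ = (553.1 + 555.9 + 552.1 + 550.0 + 550.8 + 556.4 + 554.8) / 7 = 3873.1000 / 7 = 553.3000
R̄ = (20.4 + 15.4 + 31.3 + 23.8 + 11.8 + 19.4 + 4.0) / 7 = 126.1000 / 7 = 18.0143
UCL = X̄̄ + A₂·R̄ = 553.3000 + 0.373 × 18.0143 = 560.0193

560.02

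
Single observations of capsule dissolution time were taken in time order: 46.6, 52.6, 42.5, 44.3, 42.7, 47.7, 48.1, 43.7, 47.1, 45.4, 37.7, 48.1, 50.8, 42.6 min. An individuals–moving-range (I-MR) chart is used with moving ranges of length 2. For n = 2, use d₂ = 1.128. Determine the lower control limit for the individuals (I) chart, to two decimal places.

X̄ = (46.6 + 52.6 + 42.5 + 44.3 + 42.7 + 47.7 + 48.1 + 43.7 + 47.1 + 45.4 + 37.7 + 48.1 + 50.8 + 42.6) / 14 = 45.7071
Moving ranges: 6.0, 10.1, 1.8, 1.6, 5.0, 0.4, 4.4, 3.4, 1.7, 7.7, 10.4, 2.7, 8.2; M̄R̄ = 63.4000 / 13 = 4.8769
LCL = X̄ − 3·M̄R̄/d₂ = 45.7071 − 3 × 4.8769 / 1.128 = 32.7366

32.74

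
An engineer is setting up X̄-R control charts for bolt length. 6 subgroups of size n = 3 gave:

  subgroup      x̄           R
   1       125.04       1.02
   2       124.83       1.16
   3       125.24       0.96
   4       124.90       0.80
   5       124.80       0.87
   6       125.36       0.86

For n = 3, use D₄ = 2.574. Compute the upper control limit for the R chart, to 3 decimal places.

R̄ = (1.02 + 1.16 + 0.96 + 0.80 + 0.87 + 0.86) / 6 = 5.6700 / 6 = 0.9450
UCL_R = D₄·R̄ = 2.574 × 0.9450 = 2.4324

2.432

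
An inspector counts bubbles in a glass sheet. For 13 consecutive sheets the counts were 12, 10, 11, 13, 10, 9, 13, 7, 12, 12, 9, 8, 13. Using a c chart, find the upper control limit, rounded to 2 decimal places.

20.50

c̄ = (12 + 10 + 11 + 13 + 10 + 9 + 13 + 7 + 12 + 12 + 9 + 8 + 13) / 13 = 139 / 13 = 10.6923
UCL = c̄ + 3√c̄ = 10.6923 + 3 × √10.6923 = 10.6923 + 3 × 3.2699 = 20.5020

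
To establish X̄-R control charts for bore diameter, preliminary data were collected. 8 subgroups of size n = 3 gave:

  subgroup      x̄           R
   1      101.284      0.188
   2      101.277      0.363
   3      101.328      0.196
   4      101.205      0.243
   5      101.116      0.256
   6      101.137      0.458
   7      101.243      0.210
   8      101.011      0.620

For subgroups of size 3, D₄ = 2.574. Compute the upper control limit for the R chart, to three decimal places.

0.815

R̄ = (0.188 + 0.363 + 0.196 + 0.243 + 0.256 + 0.458 + 0.210 + 0.620) / 8 = 2.5340 / 8 = 0.3167
UCL_R = D₄·R̄ = 2.574 × 0.3167 = 0.8153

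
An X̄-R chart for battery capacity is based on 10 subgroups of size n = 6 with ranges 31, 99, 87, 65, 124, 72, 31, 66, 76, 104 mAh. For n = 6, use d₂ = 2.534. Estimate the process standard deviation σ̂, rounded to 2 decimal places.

29.79

R̄ = (31 + 99 + 87 + 65 + 124 + 72 + 31 + 66 + 76 + 104) / 10 = 75.5000
σ̂ = R̄ / d₂ = 75.5000 / 2.534 = 29.7948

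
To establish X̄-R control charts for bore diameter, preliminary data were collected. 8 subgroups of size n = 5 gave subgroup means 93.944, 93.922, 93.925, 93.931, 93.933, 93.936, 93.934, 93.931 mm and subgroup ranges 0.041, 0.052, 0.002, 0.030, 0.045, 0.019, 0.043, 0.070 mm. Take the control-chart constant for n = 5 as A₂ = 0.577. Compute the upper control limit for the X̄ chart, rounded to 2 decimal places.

93.95

X̄̄ = (93.944 + 93.922 + 93.925 + 93.931 + 93.933 + 93.936 + 93.934 + 93.931) / 8 = 751.4560 / 8 = 93.9320
R̄ = (0.041 + 0.052 + 0.002 + 0.030 + 0.045 + 0.019 + 0.043 + 0.070) / 8 = 0.3020 / 8 = 0.0377
UCL = X̄̄ + A₂·R̄ = 93.9320 + 0.577 × 0.0377 = 93.9538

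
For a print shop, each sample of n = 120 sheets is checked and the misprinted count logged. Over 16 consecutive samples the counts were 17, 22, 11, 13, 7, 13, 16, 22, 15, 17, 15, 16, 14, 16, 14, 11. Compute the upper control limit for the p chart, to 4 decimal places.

0.2149

p̄ = Σdᵢ / (k·n) = 239 / (16 × 120) = 0.12448
UCL = p̄ + 3·√(p̄(1−p̄)/n) = 0.12448 + 3 × √(0.12448×0.87552/120) = 0.12448 + 3 × 0.03014 = 0.21489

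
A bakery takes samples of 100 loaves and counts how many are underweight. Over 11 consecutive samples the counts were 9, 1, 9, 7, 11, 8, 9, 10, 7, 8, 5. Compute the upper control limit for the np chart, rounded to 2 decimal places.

p̄ = Σdᵢ / (k·n) = 84 / (11 × 100) = 0.07636
UCL = np̄ + 3·√(np̄(1−p̄)) = 7.6364 + 3 × √(7.6364×0.92364) = 7.6364 + 3 × 2.6558 = 15.6037

15.60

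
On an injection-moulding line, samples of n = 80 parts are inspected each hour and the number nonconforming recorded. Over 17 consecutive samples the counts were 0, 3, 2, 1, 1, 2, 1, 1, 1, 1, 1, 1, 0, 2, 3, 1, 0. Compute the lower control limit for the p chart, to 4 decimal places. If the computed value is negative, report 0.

0.0000

p̄ = Σdᵢ / (k·n) = 21 / (17 × 80) = 0.01544
LCL = p̄ − 3·√(p̄(1−p̄)/n) = 0.01544 − 3 × 0.01379 = -0.02591 → 0 (negative, so LCL = 0)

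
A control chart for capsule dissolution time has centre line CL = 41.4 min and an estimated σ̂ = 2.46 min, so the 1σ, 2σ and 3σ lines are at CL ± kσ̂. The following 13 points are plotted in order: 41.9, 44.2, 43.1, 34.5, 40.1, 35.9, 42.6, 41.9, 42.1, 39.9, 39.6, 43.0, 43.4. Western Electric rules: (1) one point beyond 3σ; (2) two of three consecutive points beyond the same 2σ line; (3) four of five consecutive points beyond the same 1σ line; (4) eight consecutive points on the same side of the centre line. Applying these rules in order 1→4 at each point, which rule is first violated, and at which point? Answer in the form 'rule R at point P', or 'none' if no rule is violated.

rule 2 at point 6

Zone of each point (C = within 1σ̂, B = 1σ̂–2σ̂, A = 2σ̂–3σ̂, * = beyond 3σ̂; sign = side of CL): 1:+C, 2:+B, 3:+C, 4:-A, 5:-C, 6:-A, 7:+C, 8:+C, 9:+C, 10:-C, 11:-C, 12:+C, 13:+C
Rule 2 (two of three consecutive points beyond the same 2σ limit) is satisfied at point 6.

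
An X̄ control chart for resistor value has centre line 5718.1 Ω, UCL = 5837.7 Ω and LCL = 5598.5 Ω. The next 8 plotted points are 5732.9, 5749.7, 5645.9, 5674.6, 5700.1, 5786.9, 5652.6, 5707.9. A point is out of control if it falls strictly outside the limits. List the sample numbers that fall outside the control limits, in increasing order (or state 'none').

All 8 points lie within [5598.5, 5837.7].

none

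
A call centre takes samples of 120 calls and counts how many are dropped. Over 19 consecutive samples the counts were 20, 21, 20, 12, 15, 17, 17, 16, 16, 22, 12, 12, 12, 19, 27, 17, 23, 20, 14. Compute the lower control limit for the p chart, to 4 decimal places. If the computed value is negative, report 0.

0.0490

p̄ = Σdᵢ / (k·n) = 332 / (19 × 120) = 0.14561
LCL = p̄ − 3·√(p̄(1−p̄)/n) = 0.14561 − 3 × 0.03220 = 0.04902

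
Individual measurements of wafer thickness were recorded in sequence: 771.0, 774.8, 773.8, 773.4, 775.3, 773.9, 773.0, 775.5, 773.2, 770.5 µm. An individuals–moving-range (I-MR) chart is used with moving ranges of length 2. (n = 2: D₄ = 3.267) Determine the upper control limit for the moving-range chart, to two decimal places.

Moving ranges: 3.8, 1.0, 0.4, 1.9, 1.4, 0.9, 2.5, 2.3, 2.7; M̄R̄ = 16.9000 / 9 = 1.8778
UCL_MR = D₄·M̄R̄ = 3.267 × 1.8778 = 6.1347

6.13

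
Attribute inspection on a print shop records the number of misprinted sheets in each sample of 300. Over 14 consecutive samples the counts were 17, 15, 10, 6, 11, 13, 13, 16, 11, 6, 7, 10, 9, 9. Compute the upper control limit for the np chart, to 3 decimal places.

p̄ = Σdᵢ / (k·n) = 153 / (14 × 300) = 0.03643
UCL = np̄ + 3·√(np̄(1−p̄)) = 10.9286 + 3 × √(10.9286×0.96357) = 10.9286 + 3 × 3.2451 = 20.6638

20.664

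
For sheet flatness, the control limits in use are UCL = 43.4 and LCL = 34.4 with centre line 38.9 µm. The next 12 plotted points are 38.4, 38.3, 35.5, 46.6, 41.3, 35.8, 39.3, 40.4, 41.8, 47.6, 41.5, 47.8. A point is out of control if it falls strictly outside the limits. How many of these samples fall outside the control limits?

Compare each point to [34.4, 43.4]: sample 4 = 46.6 > UCL; sample 10 = 47.6 > UCL; sample 12 = 47.8 > UCL.

3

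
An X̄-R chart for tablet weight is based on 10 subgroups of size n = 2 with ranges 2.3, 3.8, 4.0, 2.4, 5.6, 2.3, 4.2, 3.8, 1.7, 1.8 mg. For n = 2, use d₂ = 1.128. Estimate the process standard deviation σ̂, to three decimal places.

2.828

R̄ = (2.3 + 3.8 + 4.0 + 2.4 + 5.6 + 2.3 + 4.2 + 3.8 + 1.7 + 1.8) / 10 = 3.1900
σ̂ = R̄ / d₂ = 3.1900 / 1.128 = 2.8280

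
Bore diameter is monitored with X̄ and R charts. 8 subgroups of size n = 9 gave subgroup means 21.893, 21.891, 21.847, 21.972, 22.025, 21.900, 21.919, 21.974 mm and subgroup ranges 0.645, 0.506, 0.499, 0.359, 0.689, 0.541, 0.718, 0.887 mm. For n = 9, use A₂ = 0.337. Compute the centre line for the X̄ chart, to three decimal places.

X̄̄ = (21.893 + 21.891 + 21.847 + 21.972 + 22.025 + 21.900 + 21.919 + 21.974) / 8 = 175.4210 / 8 = 21.9276
CL = X̄̄ = 21.9276

21.928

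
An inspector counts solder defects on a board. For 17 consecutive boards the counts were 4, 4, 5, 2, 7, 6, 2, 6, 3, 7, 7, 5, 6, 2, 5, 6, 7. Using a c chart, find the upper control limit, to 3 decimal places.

11.610

c̄ = (4 + 4 + 5 + 2 + 7 + 6 + 2 + 6 + 3 + 7 + 7 + 5 + 6 + 2 + 5 + 6 + 7) / 17 = 84 / 17 = 4.9412
UCL = c̄ + 3√c̄ = 4.9412 + 3 × √4.9412 = 4.9412 + 3 × 2.2229 = 11.6098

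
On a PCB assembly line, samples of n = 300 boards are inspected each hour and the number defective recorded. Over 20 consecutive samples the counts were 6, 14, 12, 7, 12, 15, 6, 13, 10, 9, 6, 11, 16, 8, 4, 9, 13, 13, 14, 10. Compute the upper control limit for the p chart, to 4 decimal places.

p̄ = Σdᵢ / (k·n) = 208 / (20 × 300) = 0.03467
UCL = p̄ + 3·√(p̄(1−p̄)/n) = 0.03467 + 3 × √(0.03467×0.96533/300) = 0.03467 + 3 × 0.01056 = 0.06635

0.0664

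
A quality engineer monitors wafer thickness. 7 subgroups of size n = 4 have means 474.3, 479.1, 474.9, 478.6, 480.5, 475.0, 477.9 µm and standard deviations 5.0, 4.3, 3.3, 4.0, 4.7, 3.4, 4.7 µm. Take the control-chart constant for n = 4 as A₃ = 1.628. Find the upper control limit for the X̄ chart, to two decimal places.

484.02

X̄̄ = (474.3 + 479.1 + 474.9 + 478.6 + 480.5 + 475.0 + 477.9) / 7 = 477.1857
s̄ = (5.0 + 4.3 + 3.3 + 4.0 + 4.7 + 3.4 + 4.7) / 7 = 4.2000
UCL = X̄̄ + A₃·s̄ = 477.1857 + 1.628 × 4.2000 = 484.0233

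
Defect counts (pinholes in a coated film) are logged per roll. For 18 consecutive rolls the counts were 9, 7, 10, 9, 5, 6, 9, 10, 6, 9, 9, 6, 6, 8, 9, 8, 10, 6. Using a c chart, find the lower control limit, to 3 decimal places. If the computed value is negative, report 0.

0.000

c̄ = (9 + 7 + 10 + 9 + 5 + 6 + 9 + 10 + 6 + 9 + 9 + 6 + 6 + 8 + 9 + 8 + 10 + 6) / 18 = 142 / 18 = 7.8889
LCL = c̄ − 3√c̄ = 7.8889 − 3 × 2.8087 = -0.5373 → 0 (cannot be negative)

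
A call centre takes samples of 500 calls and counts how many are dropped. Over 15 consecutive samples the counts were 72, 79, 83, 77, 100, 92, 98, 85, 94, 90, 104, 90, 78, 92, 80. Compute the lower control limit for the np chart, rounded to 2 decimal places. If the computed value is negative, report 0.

62.10

p̄ = Σdᵢ / (k·n) = 1314 / (15 × 500) = 0.17520
LCL = np̄ − 3·√(np̄(1−p̄)) = 87.6000 − 3 × 8.5001 = 62.0996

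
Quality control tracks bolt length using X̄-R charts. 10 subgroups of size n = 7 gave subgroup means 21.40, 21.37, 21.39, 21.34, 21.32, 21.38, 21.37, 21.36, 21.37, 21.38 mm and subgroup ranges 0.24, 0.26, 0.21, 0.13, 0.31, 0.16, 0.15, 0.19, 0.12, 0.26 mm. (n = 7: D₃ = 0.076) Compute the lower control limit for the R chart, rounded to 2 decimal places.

0.02

R̄ = (0.24 + 0.26 + 0.21 + 0.13 + 0.31 + 0.16 + 0.15 + 0.19 + 0.12 + 0.26) / 10 = 2.0300 / 10 = 0.2030
LCL_R = D₃·R̄ = 0.076 × 0.2030 = 0.0154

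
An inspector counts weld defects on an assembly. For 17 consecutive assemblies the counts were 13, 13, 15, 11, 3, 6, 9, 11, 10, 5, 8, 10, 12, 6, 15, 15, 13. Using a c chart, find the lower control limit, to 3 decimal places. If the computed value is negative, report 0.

c̄ = (13 + 13 + 15 + 11 + 3 + 6 + 9 + 11 + 10 + 5 + 8 + 10 + 12 + 6 + 15 + 15 + 13) / 17 = 175 / 17 = 10.2941
LCL = c̄ − 3√c̄ = 10.2941 − 3 × 3.2084 = 0.6688

0.669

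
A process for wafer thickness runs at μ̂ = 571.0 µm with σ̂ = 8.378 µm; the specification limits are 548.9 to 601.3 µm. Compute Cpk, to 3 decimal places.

0.879

Cpu = (USL − μ̂) / (3σ̂) = (601.3 − 571.0) / (3 × 8.378) = 1.2055; Cpl = (μ̂ − LSL) / (3σ̂) = (571.0 − 548.9) / (3 × 8.378) = 0.8793; Cpk = min(Cpu, Cpl) = 0.8793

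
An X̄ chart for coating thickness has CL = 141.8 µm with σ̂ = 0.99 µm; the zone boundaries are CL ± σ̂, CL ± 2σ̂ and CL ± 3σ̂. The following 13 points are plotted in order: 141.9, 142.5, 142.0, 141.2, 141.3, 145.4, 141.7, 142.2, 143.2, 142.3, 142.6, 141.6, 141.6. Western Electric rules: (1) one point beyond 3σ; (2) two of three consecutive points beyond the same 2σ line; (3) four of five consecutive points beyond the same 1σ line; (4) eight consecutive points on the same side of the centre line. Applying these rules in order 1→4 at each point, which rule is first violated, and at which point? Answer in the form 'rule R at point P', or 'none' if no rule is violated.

Zone of each point (C = within 1σ̂, B = 1σ̂–2σ̂, A = 2σ̂–3σ̂, * = beyond 3σ̂; sign = side of CL): 1:+C, 2:+C, 3:+C, 4:-C, 5:-C, 6:+*, 7:-C, 8:+C, 9:+B, 10:+C, 11:+C, 12:-C, 13:-C
Rule 1 (one point beyond the 3σ limits) is satisfied at point 6.

rule 1 at point 6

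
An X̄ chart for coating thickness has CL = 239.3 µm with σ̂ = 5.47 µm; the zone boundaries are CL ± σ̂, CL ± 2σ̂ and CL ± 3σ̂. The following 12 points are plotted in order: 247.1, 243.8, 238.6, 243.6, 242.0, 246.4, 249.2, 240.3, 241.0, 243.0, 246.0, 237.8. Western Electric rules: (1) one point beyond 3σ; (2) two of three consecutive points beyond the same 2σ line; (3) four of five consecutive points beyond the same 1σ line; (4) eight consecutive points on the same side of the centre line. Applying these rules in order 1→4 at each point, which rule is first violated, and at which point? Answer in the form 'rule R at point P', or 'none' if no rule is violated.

Zone of each point (C = within 1σ̂, B = 1σ̂–2σ̂, A = 2σ̂–3σ̂, * = beyond 3σ̂; sign = side of CL): 1:+B, 2:+C, 3:-C, 4:+C, 5:+C, 6:+B, 7:+B, 8:+C, 9:+C, 10:+C, 11:+B, 12:-C
Rule 4 (eight consecutive points on the same side of the centre line) is satisfied at point 11.

rule 4 at point 11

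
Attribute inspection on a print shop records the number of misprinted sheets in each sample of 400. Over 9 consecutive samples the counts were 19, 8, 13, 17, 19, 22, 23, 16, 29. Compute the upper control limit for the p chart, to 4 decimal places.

0.0776

p̄ = Σdᵢ / (k·n) = 166 / (9 × 400) = 0.04611
UCL = p̄ + 3·√(p̄(1−p̄)/n) = 0.04611 + 3 × √(0.04611×0.95389/400) = 0.04611 + 3 × 0.01049 = 0.07757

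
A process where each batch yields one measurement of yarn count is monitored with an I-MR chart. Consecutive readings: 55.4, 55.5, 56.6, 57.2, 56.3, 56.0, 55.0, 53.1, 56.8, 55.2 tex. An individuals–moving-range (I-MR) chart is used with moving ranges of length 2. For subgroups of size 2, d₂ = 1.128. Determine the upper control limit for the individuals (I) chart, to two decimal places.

59.02

X̄ = (55.4 + 55.5 + 56.6 + 57.2 + 56.3 + 56.0 + 55.0 + 53.1 + 56.8 + 55.2) / 10 = 55.7100
Moving ranges: 0.1, 1.1, 0.6, 0.9, 0.3, 1.0, 1.9, 3.7, 1.6; M̄R̄ = 11.2000 / 9 = 1.2444
UCL = X̄ + 3·M̄R̄/d₂ = 55.7100 + 3 × 1.2444 / 1.128 = 59.0197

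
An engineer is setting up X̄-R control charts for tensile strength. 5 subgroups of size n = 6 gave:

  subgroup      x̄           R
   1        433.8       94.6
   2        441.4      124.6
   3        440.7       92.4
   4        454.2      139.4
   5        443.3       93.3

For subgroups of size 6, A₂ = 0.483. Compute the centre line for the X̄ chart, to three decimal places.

442.680

X̄̄ = (433.8 + 441.4 + 440.7 + 454.2 + 443.3) / 5 = 2213.4000 / 5 = 442.6800
CL = X̄̄ = 442.6800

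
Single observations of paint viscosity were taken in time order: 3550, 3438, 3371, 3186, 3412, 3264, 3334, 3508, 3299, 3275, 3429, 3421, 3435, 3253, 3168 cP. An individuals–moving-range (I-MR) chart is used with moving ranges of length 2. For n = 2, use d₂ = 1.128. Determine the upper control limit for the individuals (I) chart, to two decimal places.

3671.17

X̄ = (3550 + 3438 + 3371 + 3186 + 3412 + 3264 + 3334 + 3508 + 3299 + 3275 + 3429 + 3421 + 3435 + 3253 + 3168) / 15 = 3356.2000
Moving ranges: 112, 67, 185, 226, 148, 70, 174, 209, 24, 154, 8, 14, 182, 85; M̄R̄ = 1658.0000 / 14 = 118.4286
UCL = X̄ + 3·M̄R̄/d₂ = 3356.2000 + 3 × 118.4286 / 1.128 = 3671.1696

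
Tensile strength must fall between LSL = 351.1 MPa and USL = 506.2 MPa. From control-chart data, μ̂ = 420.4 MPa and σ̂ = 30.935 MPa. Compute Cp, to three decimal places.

0.836

Cp = (USL − LSL) / (6σ̂) = (506.2 − 351.1) / (6 × 30.935) = 155.1000 / 185.6100 = 0.8356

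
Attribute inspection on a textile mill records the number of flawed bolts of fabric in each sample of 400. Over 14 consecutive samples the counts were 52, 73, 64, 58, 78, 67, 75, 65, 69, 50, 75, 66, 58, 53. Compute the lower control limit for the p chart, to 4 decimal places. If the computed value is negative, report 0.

p̄ = Σdᵢ / (k·n) = 903 / (14 × 400) = 0.16125
LCL = p̄ − 3·√(p̄(1−p̄)/n) = 0.16125 − 3 × 0.01839 = 0.10609

0.1061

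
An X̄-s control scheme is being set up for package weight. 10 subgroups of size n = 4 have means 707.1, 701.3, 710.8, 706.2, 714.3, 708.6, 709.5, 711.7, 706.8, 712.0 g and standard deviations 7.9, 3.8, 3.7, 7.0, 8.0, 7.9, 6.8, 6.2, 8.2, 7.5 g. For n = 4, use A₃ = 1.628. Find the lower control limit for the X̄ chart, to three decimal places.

697.922

X̄̄ = (707.1 + 701.3 + 710.8 + 706.2 + 714.3 + 708.6 + 709.5 + 711.7 + 706.8 + 712.0) / 10 = 708.8300
s̄ = (7.9 + 3.8 + 3.7 + 7.0 + 8.0 + 7.9 + 6.8 + 6.2 + 8.2 + 7.5) / 10 = 6.7000
LCL = X̄̄ − A₃·s̄ = 708.8300 − 1.628 × 6.7000 = 697.9224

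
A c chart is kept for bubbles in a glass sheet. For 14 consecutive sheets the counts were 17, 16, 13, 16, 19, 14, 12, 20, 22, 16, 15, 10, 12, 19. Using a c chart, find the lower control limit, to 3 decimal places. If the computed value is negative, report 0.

c̄ = (17 + 16 + 13 + 16 + 19 + 14 + 12 + 20 + 22 + 16 + 15 + 10 + 12 + 19) / 14 = 221 / 14 = 15.7857
LCL = c̄ − 3√c̄ = 15.7857 − 3 × 3.9731 = 3.8663

3.866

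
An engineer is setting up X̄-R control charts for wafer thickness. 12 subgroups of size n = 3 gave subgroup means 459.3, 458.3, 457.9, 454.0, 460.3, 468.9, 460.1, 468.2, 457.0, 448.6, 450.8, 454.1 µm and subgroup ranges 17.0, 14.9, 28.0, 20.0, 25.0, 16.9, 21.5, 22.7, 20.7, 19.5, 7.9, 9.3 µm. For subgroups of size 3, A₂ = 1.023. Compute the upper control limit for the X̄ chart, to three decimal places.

477.170

X̄̄ = (459.3 + 458.3 + 457.9 + 454.0 + 460.3 + 468.9 + 460.1 + 468.2 + 457.0 + 448.6 + 450.8 + 454.1) / 12 = 5497.5000 / 12 = 458.1250
R̄ = (17.0 + 14.9 + 28.0 + 20.0 + 25.0 + 16.9 + 21.5 + 22.7 + 20.7 + 19.5 + 7.9 + 9.3) / 12 = 223.4000 / 12 = 18.6167
UCL = X̄̄ + A₂·R̄ = 458.1250 + 1.023 × 18.6167 = 477.1698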